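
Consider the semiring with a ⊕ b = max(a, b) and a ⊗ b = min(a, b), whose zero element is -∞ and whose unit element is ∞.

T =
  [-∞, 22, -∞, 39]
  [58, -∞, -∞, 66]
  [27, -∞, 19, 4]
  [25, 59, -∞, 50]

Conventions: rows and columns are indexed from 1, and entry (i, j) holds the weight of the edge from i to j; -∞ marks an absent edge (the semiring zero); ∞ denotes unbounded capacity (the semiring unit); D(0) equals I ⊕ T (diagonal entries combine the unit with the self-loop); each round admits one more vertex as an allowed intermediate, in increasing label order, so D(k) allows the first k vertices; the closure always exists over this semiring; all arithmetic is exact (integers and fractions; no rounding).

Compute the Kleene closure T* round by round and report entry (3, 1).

D(0):
  [∞, 22, -∞, 39]
  [58, ∞, -∞, 66]
  [27, -∞, ∞, 4]
  [25, 59, -∞, ∞]
D(1):
  [∞, 22, -∞, 39]
  [58, ∞, -∞, 66]
  [27, 22, ∞, 27]
  [25, 59, -∞, ∞]
D(2):
  [∞, 22, -∞, 39]
  [58, ∞, -∞, 66]
  [27, 22, ∞, 27]
  [58, 59, -∞, ∞]
D(3):
  [∞, 22, -∞, 39]
  [58, ∞, -∞, 66]
  [27, 22, ∞, 27]
  [58, 59, -∞, ∞]
D(4):
  [∞, 39, -∞, 39]
  [58, ∞, -∞, 66]
  [27, 27, ∞, 27]
  [58, 59, -∞, ∞]
Answer: T*[3][1] = 27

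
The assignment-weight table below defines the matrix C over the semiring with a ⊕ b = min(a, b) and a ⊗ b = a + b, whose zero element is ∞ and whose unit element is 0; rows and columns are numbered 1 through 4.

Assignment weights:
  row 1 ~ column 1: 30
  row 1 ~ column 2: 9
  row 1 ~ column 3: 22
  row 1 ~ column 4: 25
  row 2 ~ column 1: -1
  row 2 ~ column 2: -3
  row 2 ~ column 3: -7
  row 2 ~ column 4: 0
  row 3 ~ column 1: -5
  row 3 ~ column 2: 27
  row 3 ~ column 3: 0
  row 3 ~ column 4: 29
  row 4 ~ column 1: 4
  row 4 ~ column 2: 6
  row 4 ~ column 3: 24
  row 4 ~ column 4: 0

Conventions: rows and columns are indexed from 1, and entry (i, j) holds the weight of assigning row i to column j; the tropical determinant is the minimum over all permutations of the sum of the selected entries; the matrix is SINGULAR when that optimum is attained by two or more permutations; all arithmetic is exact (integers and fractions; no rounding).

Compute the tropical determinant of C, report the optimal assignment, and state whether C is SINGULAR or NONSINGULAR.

σ = (1, 2, 3, 4): 30 + (-3) + 0 + 0 = 27
σ = (1, 2, 4, 3): 30 + (-3) + 29 + 24 = 80
σ = (1, 3, 2, 4): 30 + (-7) + 27 + 0 = 50
σ = (1, 3, 4, 2): 30 + (-7) + 29 + 6 = 58
σ = (1, 4, 2, 3): 30 + 0 + 27 + 24 = 81
σ = (1, 4, 3, 2): 30 + 0 + 0 + 6 = 36
σ = (2, 1, 3, 4): 9 + (-1) + 0 + 0 = 8
σ = (2, 1, 4, 3): 9 + (-1) + 29 + 24 = 61
σ = (2, 3, 1, 4): 9 + (-7) + (-5) + 0 = -3
σ = (2, 3, 4, 1): 9 + (-7) + 29 + 4 = 35
σ = (2, 4, 1, 3): 9 + 0 + (-5) + 24 = 28
σ = (2, 4, 3, 1): 9 + 0 + 0 + 4 = 13
σ = (3, 1, 2, 4): 22 + (-1) + 27 + 0 = 48
σ = (3, 1, 4, 2): 22 + (-1) + 29 + 6 = 56
σ = (3, 2, 1, 4): 22 + (-3) + (-5) + 0 = 14
σ = (3, 2, 4, 1): 22 + (-3) + 29 + 4 = 52
σ = (3, 4, 1, 2): 22 + 0 + (-5) + 6 = 23
σ = (3, 4, 2, 1): 22 + 0 + 27 + 4 = 53
σ = (4, 1, 2, 3): 25 + (-1) + 27 + 24 = 75
σ = (4, 1, 3, 2): 25 + (-1) + 0 + 6 = 30
σ = (4, 2, 1, 3): 25 + (-3) + (-5) + 24 = 41
σ = (4, 2, 3, 1): 25 + (-3) + 0 + 4 = 26
σ = (4, 3, 1, 2): 25 + (-7) + (-5) + 6 = 19
σ = (4, 3, 2, 1): 25 + (-7) + 27 + 4 = 49
Optimal value attained by: σ = (2, 3, 1, 4).
Answer: det⊕(C) = -3; verdict: NONSINGULAR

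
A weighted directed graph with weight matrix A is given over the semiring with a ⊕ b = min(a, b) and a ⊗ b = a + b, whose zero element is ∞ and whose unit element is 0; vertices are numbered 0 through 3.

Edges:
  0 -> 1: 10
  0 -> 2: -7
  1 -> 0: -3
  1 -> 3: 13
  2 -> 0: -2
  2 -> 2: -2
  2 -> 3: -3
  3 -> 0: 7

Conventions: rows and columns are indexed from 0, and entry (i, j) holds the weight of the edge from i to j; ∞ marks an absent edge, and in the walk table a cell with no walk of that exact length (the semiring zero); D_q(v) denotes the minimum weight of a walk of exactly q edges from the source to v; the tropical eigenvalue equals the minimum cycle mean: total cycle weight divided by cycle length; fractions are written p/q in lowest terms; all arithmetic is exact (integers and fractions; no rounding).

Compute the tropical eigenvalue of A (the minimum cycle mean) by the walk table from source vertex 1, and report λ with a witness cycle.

q=0: [∞, 0, ∞, ∞]
q=1: [-3, ∞, ∞, 13]
q=2: [20, 7, -10, ∞]
q=3: [-12, 30, -12, -13]
q=4: [-14, -2, -19, -15]
Optimal cycle mean attained by: cycle 0->2->0, total (-7) + (-2), length 2.
Answer: λ = -9/2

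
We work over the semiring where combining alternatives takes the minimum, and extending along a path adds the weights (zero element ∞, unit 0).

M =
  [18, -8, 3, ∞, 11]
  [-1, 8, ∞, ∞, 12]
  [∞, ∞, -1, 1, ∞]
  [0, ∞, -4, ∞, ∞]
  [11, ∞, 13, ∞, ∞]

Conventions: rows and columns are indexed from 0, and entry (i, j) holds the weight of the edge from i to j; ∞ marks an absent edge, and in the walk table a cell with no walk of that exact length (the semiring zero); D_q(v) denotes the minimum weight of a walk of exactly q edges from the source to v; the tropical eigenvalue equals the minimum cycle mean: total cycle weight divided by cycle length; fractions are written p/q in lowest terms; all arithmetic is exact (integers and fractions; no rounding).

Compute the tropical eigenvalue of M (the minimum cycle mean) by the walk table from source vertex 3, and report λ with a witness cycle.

q=0: [∞, ∞, ∞, 0, ∞]
q=1: [0, ∞, -4, ∞, ∞]
q=2: [18, -8, -5, -3, 11]
q=3: [-9, 0, -7, -4, 4]
q=4: [-4, -17, -8, -6, 2]
q=5: [-18, -12, -10, -7, -5]
Optimal cycle mean attained by: cycle 0->1->0, total (-8) + (-1), length 2.
Answer: λ = -9/2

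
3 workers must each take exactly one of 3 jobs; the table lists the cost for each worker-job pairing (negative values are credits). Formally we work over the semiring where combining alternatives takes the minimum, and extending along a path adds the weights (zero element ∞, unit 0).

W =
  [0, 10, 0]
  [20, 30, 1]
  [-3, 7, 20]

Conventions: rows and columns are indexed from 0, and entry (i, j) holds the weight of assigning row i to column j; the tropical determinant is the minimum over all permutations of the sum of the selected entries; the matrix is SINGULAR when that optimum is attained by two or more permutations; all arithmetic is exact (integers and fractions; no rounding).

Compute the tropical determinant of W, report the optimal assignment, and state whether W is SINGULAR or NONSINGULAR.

σ = (0, 1, 2): 0 + 30 + 20 = 50
σ = (0, 2, 1): 0 + 1 + 7 = 8
σ = (1, 0, 2): 10 + 20 + 20 = 50
σ = (1, 2, 0): 10 + 1 + (-3) = 8
σ = (2, 0, 1): 0 + 20 + 7 = 27
σ = (2, 1, 0): 0 + 30 + (-3) = 27
Optimal value attained by: σ = (0, 2, 1).
Answer: det⊕(W) = 8; verdict: SINGULAR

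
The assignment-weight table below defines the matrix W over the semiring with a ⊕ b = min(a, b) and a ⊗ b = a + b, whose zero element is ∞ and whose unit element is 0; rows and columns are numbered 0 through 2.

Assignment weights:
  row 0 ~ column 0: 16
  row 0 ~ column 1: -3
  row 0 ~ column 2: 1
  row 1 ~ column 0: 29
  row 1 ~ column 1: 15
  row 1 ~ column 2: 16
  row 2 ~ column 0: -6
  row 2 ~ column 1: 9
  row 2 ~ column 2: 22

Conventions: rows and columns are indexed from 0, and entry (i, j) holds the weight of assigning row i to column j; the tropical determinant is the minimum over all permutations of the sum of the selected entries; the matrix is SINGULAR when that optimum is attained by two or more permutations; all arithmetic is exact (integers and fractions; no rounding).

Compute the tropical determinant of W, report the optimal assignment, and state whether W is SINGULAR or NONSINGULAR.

σ = (0, 1, 2): 16 + 15 + 22 = 53
σ = (0, 2, 1): 16 + 16 + 9 = 41
σ = (1, 0, 2): (-3) + 29 + 22 = 48
σ = (1, 2, 0): (-3) + 16 + (-6) = 7
σ = (2, 0, 1): 1 + 29 + 9 = 39
σ = (2, 1, 0): 1 + 15 + (-6) = 10
Optimal value attained by: σ = (1, 2, 0).
Answer: det⊕(W) = 7; verdict: NONSINGULAR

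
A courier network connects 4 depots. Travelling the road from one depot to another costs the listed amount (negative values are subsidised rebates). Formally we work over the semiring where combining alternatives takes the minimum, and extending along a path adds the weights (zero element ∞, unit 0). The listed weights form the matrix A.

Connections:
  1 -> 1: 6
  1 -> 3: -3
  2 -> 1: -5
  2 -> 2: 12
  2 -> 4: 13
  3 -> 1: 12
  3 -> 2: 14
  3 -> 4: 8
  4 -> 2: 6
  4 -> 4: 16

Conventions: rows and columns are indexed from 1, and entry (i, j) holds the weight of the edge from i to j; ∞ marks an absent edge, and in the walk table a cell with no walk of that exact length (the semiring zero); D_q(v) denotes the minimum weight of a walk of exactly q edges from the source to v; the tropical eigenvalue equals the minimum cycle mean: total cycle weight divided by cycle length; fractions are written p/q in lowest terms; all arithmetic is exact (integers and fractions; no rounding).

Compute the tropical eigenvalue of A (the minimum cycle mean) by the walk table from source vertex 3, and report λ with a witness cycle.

q=0: [∞, ∞, 0, ∞]
q=1: [12, 14, ∞, 8]
q=2: [9, 14, 9, 24]
q=3: [9, 23, 6, 17]
q=4: [15, 20, 6, 14]
Optimal cycle mean attained by: cycle 1->3->4->2->1, total (-3) + 8 + 6 + (-5), length 4.
Answer: λ = 3/2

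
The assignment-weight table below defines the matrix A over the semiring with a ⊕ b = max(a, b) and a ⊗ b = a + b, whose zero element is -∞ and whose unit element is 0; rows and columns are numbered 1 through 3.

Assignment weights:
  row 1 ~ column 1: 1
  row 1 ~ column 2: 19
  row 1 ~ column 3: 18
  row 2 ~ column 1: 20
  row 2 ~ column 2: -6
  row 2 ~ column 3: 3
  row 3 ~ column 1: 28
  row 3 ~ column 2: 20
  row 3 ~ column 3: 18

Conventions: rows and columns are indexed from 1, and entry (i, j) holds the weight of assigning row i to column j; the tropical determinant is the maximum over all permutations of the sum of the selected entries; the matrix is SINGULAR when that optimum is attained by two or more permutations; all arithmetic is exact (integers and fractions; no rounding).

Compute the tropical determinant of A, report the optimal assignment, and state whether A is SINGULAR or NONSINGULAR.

σ = (1, 2, 3): 1 + (-6) + 18 = 13
σ = (1, 3, 2): 1 + 3 + 20 = 24
σ = (2, 1, 3): 19 + 20 + 18 = 57
σ = (2, 3, 1): 19 + 3 + 28 = 50
σ = (3, 1, 2): 18 + 20 + 20 = 58
σ = (3, 2, 1): 18 + (-6) + 28 = 40
Optimal value attained by: σ = (3, 1, 2).
Answer: det⊕(A) = 58; verdict: NONSINGULAR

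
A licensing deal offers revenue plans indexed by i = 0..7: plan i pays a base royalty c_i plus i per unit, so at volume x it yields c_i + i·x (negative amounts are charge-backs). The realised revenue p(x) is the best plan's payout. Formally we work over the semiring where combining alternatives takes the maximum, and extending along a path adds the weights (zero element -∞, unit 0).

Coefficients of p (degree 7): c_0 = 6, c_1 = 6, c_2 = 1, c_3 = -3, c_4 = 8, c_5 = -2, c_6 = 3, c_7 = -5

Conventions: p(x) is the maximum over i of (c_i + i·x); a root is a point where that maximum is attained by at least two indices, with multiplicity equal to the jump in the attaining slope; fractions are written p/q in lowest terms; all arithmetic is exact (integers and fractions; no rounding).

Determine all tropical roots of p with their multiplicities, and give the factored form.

hull edge (i=0, c=6) to (i=4, c=8): slope 1/2, span 4
hull edge (i=4, c=8) to (i=6, c=3): slope -5/2, span 2
hull edge (i=6, c=3) to (i=7, c=-5): slope -8, span 1
Factored form: p(x) = -5 ⊗ (x ⊕ (-1/2)) ⊗ (x ⊕ (-1/2)) ⊗ (x ⊕ (-1/2)) ⊗ (x ⊕ (-1/2)) ⊗ (x ⊕ 5/2) ⊗ (x ⊕ 5/2) ⊗ (x ⊕ 8)
Answer: roots = -1/2 (mult 4), 5/2 (mult 2), 8 (mult 1)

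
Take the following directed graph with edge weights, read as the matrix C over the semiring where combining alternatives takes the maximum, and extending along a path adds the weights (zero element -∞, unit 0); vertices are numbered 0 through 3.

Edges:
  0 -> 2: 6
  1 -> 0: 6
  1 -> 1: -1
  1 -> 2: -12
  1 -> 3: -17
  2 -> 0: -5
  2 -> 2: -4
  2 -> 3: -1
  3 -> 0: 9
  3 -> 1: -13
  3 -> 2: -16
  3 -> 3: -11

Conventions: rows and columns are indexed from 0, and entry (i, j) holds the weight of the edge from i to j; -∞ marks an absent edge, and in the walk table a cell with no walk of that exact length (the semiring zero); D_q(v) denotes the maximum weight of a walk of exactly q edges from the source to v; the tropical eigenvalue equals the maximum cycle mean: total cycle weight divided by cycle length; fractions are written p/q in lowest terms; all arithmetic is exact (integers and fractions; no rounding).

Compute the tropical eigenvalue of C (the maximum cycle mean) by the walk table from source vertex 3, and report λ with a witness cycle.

q=0: [-∞, -∞, -∞, 0]
q=1: [9, -13, -16, -11]
q=2: [-2, -14, 15, -17]
q=3: [10, -15, 11, 14]
q=4: [23, 1, 16, 10]
Optimal cycle mean attained by: cycle 0->2->3->0, total 6 + (-1) + 9, length 3.
Answer: λ = 14/3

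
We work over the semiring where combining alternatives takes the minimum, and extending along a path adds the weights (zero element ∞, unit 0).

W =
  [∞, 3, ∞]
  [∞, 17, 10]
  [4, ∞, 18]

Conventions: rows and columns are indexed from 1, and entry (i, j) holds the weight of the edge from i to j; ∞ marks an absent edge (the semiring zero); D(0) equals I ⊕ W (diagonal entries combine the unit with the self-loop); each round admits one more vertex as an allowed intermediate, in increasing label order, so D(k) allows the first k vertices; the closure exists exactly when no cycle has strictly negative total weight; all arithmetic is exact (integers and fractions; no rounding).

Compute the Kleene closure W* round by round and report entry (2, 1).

D(0):
  [0, 3, ∞]
  [∞, 0, 10]
  [4, ∞, 0]
D(1):
  [0, 3, ∞]
  [∞, 0, 10]
  [4, 7, 0]
D(2):
  [0, 3, 13]
  [∞, 0, 10]
  [4, 7, 0]
D(3):
  [0, 3, 13]
  [14, 0, 10]
  [4, 7, 0]
Answer: W*[2][1] = 14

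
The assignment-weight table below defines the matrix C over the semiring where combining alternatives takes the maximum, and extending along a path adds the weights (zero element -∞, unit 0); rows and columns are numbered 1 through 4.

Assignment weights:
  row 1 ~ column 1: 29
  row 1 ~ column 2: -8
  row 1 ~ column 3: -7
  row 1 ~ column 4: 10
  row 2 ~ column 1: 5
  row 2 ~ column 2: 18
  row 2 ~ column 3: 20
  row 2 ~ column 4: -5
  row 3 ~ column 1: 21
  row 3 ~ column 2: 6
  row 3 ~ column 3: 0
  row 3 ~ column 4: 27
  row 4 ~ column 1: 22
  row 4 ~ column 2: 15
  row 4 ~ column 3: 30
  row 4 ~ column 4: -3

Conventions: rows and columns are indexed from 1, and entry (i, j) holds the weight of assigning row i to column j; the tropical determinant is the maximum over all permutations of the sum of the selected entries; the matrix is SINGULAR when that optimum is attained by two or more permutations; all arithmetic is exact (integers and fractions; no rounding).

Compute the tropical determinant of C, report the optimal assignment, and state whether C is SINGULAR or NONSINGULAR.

σ = (1, 2, 3, 4): 29 + 18 + 0 + (-3) = 44
σ = (1, 2, 4, 3): 29 + 18 + 27 + 30 = 104
σ = (1, 3, 2, 4): 29 + 20 + 6 + (-3) = 52
σ = (1, 3, 4, 2): 29 + 20 + 27 + 15 = 91
σ = (1, 4, 2, 3): 29 + (-5) + 6 + 30 = 60
σ = (1, 4, 3, 2): 29 + (-5) + 0 + 15 = 39
σ = (2, 1, 3, 4): (-8) + 5 + 0 + (-3) = -6
σ = (2, 1, 4, 3): (-8) + 5 + 27 + 30 = 54
σ = (2, 3, 1, 4): (-8) + 20 + 21 + (-3) = 30
σ = (2, 3, 4, 1): (-8) + 20 + 27 + 22 = 61
σ = (2, 4, 1, 3): (-8) + (-5) + 21 + 30 = 38
σ = (2, 4, 3, 1): (-8) + (-5) + 0 + 22 = 9
σ = (3, 1, 2, 4): (-7) + 5 + 6 + (-3) = 1
σ = (3, 1, 4, 2): (-7) + 5 + 27 + 15 = 40
σ = (3, 2, 1, 4): (-7) + 18 + 21 + (-3) = 29
σ = (3, 2, 4, 1): (-7) + 18 + 27 + 22 = 60
σ = (3, 4, 1, 2): (-7) + (-5) + 21 + 15 = 24
σ = (3, 4, 2, 1): (-7) + (-5) + 6 + 22 = 16
σ = (4, 1, 2, 3): 10 + 5 + 6 + 30 = 51
σ = (4, 1, 3, 2): 10 + 5 + 0 + 15 = 30
σ = (4, 2, 1, 3): 10 + 18 + 21 + 30 = 79
σ = (4, 2, 3, 1): 10 + 18 + 0 + 22 = 50
σ = (4, 3, 1, 2): 10 + 20 + 21 + 15 = 66
σ = (4, 3, 2, 1): 10 + 20 + 6 + 22 = 58
Optimal value attained by: σ = (1, 2, 4, 3).
Answer: det⊕(C) = 104; verdict: NONSINGULAR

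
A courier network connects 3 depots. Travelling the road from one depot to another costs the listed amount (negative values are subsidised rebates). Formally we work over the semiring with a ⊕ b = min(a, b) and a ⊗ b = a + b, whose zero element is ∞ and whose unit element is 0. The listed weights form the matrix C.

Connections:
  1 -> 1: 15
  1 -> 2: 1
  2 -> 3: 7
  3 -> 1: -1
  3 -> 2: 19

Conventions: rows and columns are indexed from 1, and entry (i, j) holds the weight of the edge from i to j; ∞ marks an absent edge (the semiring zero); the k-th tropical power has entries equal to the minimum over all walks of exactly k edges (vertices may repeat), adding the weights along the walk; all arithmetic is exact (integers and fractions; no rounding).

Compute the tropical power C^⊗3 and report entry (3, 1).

C^⊗2:
  [30, 16, 8]
  [6, 26, ∞]
  [14, 0, 26]
C^⊗3:
  [7, 27, 23]
  [21, 7, 33]
  [25, 15, 7]
Key observation: the optimum is the walk 3->2->3->1, with weight 19 + 7 + (-1) = 25.
Optimal value attained by: walk 3->2->3->1.
Answer: (C^⊗3)[3][1] = 25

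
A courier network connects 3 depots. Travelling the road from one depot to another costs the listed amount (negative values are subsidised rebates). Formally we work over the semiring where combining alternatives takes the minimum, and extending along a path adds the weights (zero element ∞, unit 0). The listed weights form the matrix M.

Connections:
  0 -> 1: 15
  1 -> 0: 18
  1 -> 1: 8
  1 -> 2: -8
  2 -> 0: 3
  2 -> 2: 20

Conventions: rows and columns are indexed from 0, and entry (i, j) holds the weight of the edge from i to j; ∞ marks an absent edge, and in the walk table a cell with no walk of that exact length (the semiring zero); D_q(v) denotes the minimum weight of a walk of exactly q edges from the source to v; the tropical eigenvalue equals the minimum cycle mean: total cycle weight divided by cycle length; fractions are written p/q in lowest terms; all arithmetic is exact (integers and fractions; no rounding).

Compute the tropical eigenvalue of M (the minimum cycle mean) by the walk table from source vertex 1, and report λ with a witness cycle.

q=0: [∞, 0, ∞]
q=1: [18, 8, -8]
q=2: [-5, 16, 0]
q=3: [3, 10, 8]
Optimal cycle mean attained by: cycle 0->1->2->0, total 15 + (-8) + 3, length 3.
Answer: λ = 10/3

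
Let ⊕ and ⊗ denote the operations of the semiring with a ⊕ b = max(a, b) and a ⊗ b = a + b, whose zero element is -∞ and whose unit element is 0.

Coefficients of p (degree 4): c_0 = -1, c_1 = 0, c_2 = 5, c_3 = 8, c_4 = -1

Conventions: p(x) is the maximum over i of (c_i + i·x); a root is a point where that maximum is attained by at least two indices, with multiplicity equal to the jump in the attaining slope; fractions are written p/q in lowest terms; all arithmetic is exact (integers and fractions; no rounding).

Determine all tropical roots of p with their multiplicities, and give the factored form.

hull edge (i=0, c=-1) to (i=3, c=8): slope 3, span 3
hull edge (i=3, c=8) to (i=4, c=-1): slope -9, span 1
Factored form: p(x) = -1 ⊗ (x ⊕ (-3)) ⊗ (x ⊕ (-3)) ⊗ (x ⊕ (-3)) ⊗ (x ⊕ 9)
Answer: roots = -3 (mult 3), 9 (mult 1)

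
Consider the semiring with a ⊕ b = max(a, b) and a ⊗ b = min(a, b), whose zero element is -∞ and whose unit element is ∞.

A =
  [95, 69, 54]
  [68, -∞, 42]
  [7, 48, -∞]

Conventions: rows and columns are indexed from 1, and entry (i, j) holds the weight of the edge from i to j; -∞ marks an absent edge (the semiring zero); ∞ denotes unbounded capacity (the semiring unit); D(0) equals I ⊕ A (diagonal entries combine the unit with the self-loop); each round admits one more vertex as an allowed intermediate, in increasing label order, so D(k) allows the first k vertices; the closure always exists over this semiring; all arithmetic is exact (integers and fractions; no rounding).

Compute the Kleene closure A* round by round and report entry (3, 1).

D(0):
  [∞, 69, 54]
  [68, ∞, 42]
  [7, 48, ∞]
D(1):
  [∞, 69, 54]
  [68, ∞, 54]
  [7, 48, ∞]
D(2):
  [∞, 69, 54]
  [68, ∞, 54]
  [48, 48, ∞]
D(3):
  [∞, 69, 54]
  [68, ∞, 54]
  [48, 48, ∞]
Answer: A*[3][1] = 48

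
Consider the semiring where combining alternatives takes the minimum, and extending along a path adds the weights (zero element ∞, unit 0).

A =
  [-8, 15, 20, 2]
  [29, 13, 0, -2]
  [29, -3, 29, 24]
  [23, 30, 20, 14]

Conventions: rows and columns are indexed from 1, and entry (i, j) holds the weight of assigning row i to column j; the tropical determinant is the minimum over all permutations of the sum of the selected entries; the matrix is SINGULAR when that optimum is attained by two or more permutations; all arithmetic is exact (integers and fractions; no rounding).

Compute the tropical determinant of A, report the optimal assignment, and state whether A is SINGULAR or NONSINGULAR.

σ = (1, 2, 3, 4): (-8) + 13 + 29 + 14 = 48
σ = (1, 2, 4, 3): (-8) + 13 + 24 + 20 = 49
σ = (1, 3, 2, 4): (-8) + 0 + (-3) + 14 = 3
σ = (1, 3, 4, 2): (-8) + 0 + 24 + 30 = 46
σ = (1, 4, 2, 3): (-8) + (-2) + (-3) + 20 = 7
σ = (1, 4, 3, 2): (-8) + (-2) + 29 + 30 = 49
σ = (2, 1, 3, 4): 15 + 29 + 29 + 14 = 87
σ = (2, 1, 4, 3): 15 + 29 + 24 + 20 = 88
σ = (2, 3, 1, 4): 15 + 0 + 29 + 14 = 58
σ = (2, 3, 4, 1): 15 + 0 + 24 + 23 = 62
σ = (2, 4, 1, 3): 15 + (-2) + 29 + 20 = 62
σ = (2, 4, 3, 1): 15 + (-2) + 29 + 23 = 65
σ = (3, 1, 2, 4): 20 + 29 + (-3) + 14 = 60
σ = (3, 1, 4, 2): 20 + 29 + 24 + 30 = 103
σ = (3, 2, 1, 4): 20 + 13 + 29 + 14 = 76
σ = (3, 2, 4, 1): 20 + 13 + 24 + 23 = 80
σ = (3, 4, 1, 2): 20 + (-2) + 29 + 30 = 77
σ = (3, 4, 2, 1): 20 + (-2) + (-3) + 23 = 38
σ = (4, 1, 2, 3): 2 + 29 + (-3) + 20 = 48
σ = (4, 1, 3, 2): 2 + 29 + 29 + 30 = 90
σ = (4, 2, 1, 3): 2 + 13 + 29 + 20 = 64
σ = (4, 2, 3, 1): 2 + 13 + 29 + 23 = 67
σ = (4, 3, 1, 2): 2 + 0 + 29 + 30 = 61
σ = (4, 3, 2, 1): 2 + 0 + (-3) + 23 = 22
Optimal value attained by: σ = (1, 3, 2, 4).
Answer: det⊕(A) = 3; verdict: NONSINGULAR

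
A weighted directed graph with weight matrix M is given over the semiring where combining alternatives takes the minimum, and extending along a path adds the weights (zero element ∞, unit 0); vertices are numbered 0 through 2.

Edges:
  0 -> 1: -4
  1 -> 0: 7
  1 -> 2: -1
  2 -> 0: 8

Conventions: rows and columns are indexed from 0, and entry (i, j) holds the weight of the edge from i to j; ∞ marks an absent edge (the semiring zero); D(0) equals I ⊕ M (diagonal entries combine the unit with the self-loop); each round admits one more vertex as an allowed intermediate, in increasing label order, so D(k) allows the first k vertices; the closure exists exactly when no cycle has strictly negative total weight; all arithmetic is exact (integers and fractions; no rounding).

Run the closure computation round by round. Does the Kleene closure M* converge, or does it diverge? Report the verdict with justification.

D(0):
  [0, -4, ∞]
  [7, 0, -1]
  [8, ∞, 0]
D(1):
  [0, -4, ∞]
  [7, 0, -1]
  [8, 4, 0]
D(2):
  [0, -4, -5]
  [7, 0, -1]
  [8, 4, 0]
D(3):
  [0, -4, -5]
  [7, 0, -1]
  [8, 4, 0]
Key observation: every diagonal entry stays at the unit through all rounds, so no improving cycle exists.
Answer: CONVERGES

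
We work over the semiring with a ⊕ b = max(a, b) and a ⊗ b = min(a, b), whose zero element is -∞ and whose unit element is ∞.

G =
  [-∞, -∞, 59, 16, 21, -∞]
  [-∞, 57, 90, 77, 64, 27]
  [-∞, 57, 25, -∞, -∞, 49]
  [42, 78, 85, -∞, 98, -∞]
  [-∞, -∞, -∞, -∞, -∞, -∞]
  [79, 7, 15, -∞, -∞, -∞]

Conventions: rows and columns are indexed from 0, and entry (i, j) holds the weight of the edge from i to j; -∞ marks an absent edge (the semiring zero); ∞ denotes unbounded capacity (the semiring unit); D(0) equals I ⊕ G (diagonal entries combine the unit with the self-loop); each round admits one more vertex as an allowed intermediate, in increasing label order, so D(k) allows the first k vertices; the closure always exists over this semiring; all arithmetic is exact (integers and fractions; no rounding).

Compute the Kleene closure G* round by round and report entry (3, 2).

D(0):
  [∞, -∞, 59, 16, 21, -∞]
  [-∞, ∞, 90, 77, 64, 27]
  [-∞, 57, ∞, -∞, -∞, 49]
  [42, 78, 85, ∞, 98, -∞]
  [-∞, -∞, -∞, -∞, ∞, -∞]
  [79, 7, 15, -∞, -∞, ∞]
D(1):
  [∞, -∞, 59, 16, 21, -∞]
  [-∞, ∞, 90, 77, 64, 27]
  [-∞, 57, ∞, -∞, -∞, 49]
  [42, 78, 85, ∞, 98, -∞]
  [-∞, -∞, -∞, -∞, ∞, -∞]
  [79, 7, 59, 16, 21, ∞]
D(2):
  [∞, -∞, 59, 16, 21, -∞]
  [-∞, ∞, 90, 77, 64, 27]
  [-∞, 57, ∞, 57, 57, 49]
  [42, 78, 85, ∞, 98, 27]
  [-∞, -∞, -∞, -∞, ∞, -∞]
  [79, 7, 59, 16, 21, ∞]
D(3):
  [∞, 57, 59, 57, 57, 49]
  [-∞, ∞, 90, 77, 64, 49]
  [-∞, 57, ∞, 57, 57, 49]
  [42, 78, 85, ∞, 98, 49]
  [-∞, -∞, -∞, -∞, ∞, -∞]
  [79, 57, 59, 57, 57, ∞]
D(4):
  [∞, 57, 59, 57, 57, 49]
  [42, ∞, 90, 77, 77, 49]
  [42, 57, ∞, 57, 57, 49]
  [42, 78, 85, ∞, 98, 49]
  [-∞, -∞, -∞, -∞, ∞, -∞]
  [79, 57, 59, 57, 57, ∞]
D(5):
  [∞, 57, 59, 57, 57, 49]
  [42, ∞, 90, 77, 77, 49]
  [42, 57, ∞, 57, 57, 49]
  [42, 78, 85, ∞, 98, 49]
  [-∞, -∞, -∞, -∞, ∞, -∞]
  [79, 57, 59, 57, 57, ∞]
D(6):
  [∞, 57, 59, 57, 57, 49]
  [49, ∞, 90, 77, 77, 49]
  [49, 57, ∞, 57, 57, 49]
  [49, 78, 85, ∞, 98, 49]
  [-∞, -∞, -∞, -∞, ∞, -∞]
  [79, 57, 59, 57, 57, ∞]
Answer: G*[3][2] = 85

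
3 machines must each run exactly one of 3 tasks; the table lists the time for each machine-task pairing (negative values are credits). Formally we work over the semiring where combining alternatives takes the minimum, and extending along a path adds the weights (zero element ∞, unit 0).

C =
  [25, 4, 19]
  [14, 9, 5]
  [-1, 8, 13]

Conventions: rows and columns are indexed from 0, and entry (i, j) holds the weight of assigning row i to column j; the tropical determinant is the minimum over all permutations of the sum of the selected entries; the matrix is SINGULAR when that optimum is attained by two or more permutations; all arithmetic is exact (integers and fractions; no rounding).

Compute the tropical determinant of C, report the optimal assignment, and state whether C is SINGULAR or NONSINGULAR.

σ = (0, 1, 2): 25 + 9 + 13 = 47
σ = (0, 2, 1): 25 + 5 + 8 = 38
σ = (1, 0, 2): 4 + 14 + 13 = 31
σ = (1, 2, 0): 4 + 5 + (-1) = 8
σ = (2, 0, 1): 19 + 14 + 8 = 41
σ = (2, 1, 0): 19 + 9 + (-1) = 27
Optimal value attained by: σ = (1, 2, 0).
Answer: det⊕(C) = 8; verdict: NONSINGULAR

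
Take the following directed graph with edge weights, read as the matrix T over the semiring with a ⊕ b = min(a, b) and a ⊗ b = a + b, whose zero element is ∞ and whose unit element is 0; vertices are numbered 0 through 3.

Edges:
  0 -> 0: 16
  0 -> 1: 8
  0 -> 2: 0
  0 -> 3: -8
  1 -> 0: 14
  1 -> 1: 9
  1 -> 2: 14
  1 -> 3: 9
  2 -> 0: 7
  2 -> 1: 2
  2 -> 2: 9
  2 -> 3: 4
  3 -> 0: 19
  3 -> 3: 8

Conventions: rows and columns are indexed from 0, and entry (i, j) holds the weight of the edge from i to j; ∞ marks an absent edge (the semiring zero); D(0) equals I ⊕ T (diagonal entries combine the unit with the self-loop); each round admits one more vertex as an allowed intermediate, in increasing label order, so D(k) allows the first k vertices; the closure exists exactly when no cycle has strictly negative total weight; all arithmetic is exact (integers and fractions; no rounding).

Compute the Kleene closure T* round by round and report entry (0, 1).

D(0):
  [0, 8, 0, -8]
  [14, 0, 14, 9]
  [7, 2, 0, 4]
  [19, ∞, ∞, 0]
D(1):
  [0, 8, 0, -8]
  [14, 0, 14, 6]
  [7, 2, 0, -1]
  [19, 27, 19, 0]
D(2):
  [0, 8, 0, -8]
  [14, 0, 14, 6]
  [7, 2, 0, -1]
  [19, 27, 19, 0]
D(3):
  [0, 2, 0, -8]
  [14, 0, 14, 6]
  [7, 2, 0, -1]
  [19, 21, 19, 0]
D(4):
  [0, 2, 0, -8]
  [14, 0, 14, 6]
  [7, 2, 0, -1]
  [19, 21, 19, 0]
Answer: T*[0][1] = 2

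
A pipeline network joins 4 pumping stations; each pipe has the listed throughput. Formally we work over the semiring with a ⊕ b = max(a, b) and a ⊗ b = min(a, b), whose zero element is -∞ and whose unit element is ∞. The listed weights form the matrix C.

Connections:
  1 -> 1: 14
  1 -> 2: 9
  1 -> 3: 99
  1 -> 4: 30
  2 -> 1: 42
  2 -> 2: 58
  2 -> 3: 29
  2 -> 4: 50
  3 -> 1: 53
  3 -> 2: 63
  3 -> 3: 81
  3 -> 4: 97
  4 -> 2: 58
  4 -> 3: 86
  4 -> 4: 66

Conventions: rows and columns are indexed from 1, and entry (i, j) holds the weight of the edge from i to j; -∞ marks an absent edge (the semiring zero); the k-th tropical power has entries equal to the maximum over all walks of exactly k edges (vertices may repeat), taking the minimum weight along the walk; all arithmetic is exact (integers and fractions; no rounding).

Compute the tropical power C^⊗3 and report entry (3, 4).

C^⊗2:
  [53, 63, 81, 97]
  [42, 58, 50, 50]
  [53, 63, 86, 81]
  [53, 63, 81, 86]
C^⊗3:
  [53, 63, 86, 81]
  [50, 58, 50, 50]
  [53, 63, 81, 86]
  [53, 63, 86, 81]
Key observation: the optimum is the walk 3->4->3->4, with weight 97 min 86 min 97 = 86.
Optimal value attained by: walk 3->4->3->4.
Answer: (C^⊗3)[3][4] = 86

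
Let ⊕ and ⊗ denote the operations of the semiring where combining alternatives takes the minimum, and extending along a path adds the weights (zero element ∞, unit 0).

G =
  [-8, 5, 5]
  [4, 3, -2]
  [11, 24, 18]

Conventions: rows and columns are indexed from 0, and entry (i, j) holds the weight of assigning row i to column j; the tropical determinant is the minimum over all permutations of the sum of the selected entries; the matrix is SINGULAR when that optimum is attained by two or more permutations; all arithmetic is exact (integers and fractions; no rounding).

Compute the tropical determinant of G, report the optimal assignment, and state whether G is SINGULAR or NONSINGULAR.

σ = (0, 1, 2): (-8) + 3 + 18 = 13
σ = (0, 2, 1): (-8) + (-2) + 24 = 14
σ = (1, 0, 2): 5 + 4 + 18 = 27
σ = (1, 2, 0): 5 + (-2) + 11 = 14
σ = (2, 0, 1): 5 + 4 + 24 = 33
σ = (2, 1, 0): 5 + 3 + 11 = 19
Optimal value attained by: σ = (0, 1, 2).
Answer: det⊕(G) = 13; verdict: NONSINGULAR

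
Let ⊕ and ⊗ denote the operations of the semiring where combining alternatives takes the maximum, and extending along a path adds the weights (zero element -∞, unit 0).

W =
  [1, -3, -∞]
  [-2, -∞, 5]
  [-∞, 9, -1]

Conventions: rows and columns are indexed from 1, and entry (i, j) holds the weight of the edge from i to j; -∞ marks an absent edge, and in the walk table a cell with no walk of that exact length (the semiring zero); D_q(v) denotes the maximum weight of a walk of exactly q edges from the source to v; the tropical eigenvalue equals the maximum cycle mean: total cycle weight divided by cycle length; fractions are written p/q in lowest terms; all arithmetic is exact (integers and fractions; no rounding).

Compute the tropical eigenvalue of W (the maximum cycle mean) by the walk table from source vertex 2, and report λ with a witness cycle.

q=0: [-∞, 0, -∞]
q=1: [-2, -∞, 5]
q=2: [-1, 14, 4]
q=3: [12, 13, 19]
Optimal cycle mean attained by: cycle 2->3->2, total 5 + 9, length 2.
Answer: λ = 7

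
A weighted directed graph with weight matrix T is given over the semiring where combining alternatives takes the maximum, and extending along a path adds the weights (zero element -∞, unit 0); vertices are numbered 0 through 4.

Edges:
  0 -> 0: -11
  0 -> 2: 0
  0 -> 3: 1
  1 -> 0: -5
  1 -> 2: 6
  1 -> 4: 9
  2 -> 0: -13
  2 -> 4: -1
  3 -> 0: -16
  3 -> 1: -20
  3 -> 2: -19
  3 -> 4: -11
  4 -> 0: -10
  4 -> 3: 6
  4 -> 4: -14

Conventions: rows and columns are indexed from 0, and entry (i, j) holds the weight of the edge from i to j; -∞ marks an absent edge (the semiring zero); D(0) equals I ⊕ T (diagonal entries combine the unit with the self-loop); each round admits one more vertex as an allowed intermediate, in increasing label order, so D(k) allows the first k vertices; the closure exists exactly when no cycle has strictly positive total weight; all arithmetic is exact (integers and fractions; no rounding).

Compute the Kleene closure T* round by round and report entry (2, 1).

D(0):
  [0, -∞, 0, 1, -∞]
  [-5, 0, 6, -∞, 9]
  [-13, -∞, 0, -∞, -1]
  [-16, -20, -19, 0, -11]
  [-10, -∞, -∞, 6, 0]
D(1):
  [0, -∞, 0, 1, -∞]
  [-5, 0, 6, -4, 9]
  [-13, -∞, 0, -12, -1]
  [-16, -20, -16, 0, -11]
  [-10, -∞, -10, 6, 0]
D(2):
  [0, -∞, 0, 1, -∞]
  [-5, 0, 6, -4, 9]
  [-13, -∞, 0, -12, -1]
  [-16, -20, -14, 0, -11]
  [-10, -∞, -10, 6, 0]
D(3):
  [0, -∞, 0, 1, -1]
  [-5, 0, 6, -4, 9]
  [-13, -∞, 0, -12, -1]
  [-16, -20, -14, 0, -11]
  [-10, -∞, -10, 6, 0]
D(4):
  [0, -19, 0, 1, -1]
  [-5, 0, 6, -4, 9]
  [-13, -32, 0, -12, -1]
  [-16, -20, -14, 0, -11]
  [-10, -14, -8, 6, 0]
D(5):
  [0, -15, 0, 5, -1]
  [-1, 0, 6, 15, 9]
  [-11, -15, 0, 5, -1]
  [-16, -20, -14, 0, -11]
  [-10, -14, -8, 6, 0]
Answer: T*[2][1] = -15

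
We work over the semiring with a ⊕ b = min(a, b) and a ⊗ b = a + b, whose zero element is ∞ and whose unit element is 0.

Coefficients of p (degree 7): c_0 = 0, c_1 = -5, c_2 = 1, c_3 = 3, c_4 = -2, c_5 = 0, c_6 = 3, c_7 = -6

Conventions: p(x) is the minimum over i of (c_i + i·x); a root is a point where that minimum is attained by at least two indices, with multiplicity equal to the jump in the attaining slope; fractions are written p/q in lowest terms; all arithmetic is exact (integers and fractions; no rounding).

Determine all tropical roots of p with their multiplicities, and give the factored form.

hull edge (i=0, c=0) to (i=1, c=-5): slope -5, span 1
hull edge (i=1, c=-5) to (i=7, c=-6): slope -1/6, span 6
Factored form: p(x) = -6 ⊗ (x ⊕ 1/6) ⊗ (x ⊕ 1/6) ⊗ (x ⊕ 1/6) ⊗ (x ⊕ 1/6) ⊗ (x ⊕ 1/6) ⊗ (x ⊕ 1/6) ⊗ (x ⊕ 5)
Answer: roots = 1/6 (mult 6), 5 (mult 1)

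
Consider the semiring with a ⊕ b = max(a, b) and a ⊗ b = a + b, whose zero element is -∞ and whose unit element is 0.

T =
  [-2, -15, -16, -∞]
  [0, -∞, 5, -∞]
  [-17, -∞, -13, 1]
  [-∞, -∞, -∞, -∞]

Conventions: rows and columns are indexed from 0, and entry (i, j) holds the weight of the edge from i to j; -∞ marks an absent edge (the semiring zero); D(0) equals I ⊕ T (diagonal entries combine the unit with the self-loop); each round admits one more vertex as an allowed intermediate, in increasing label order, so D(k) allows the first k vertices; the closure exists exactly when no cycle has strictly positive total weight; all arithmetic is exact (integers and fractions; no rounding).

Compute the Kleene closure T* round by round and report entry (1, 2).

D(0):
  [0, -15, -16, -∞]
  [0, 0, 5, -∞]
  [-17, -∞, 0, 1]
  [-∞, -∞, -∞, 0]
D(1):
  [0, -15, -16, -∞]
  [0, 0, 5, -∞]
  [-17, -32, 0, 1]
  [-∞, -∞, -∞, 0]
D(2):
  [0, -15, -10, -∞]
  [0, 0, 5, -∞]
  [-17, -32, 0, 1]
  [-∞, -∞, -∞, 0]
D(3):
  [0, -15, -10, -9]
  [0, 0, 5, 6]
  [-17, -32, 0, 1]
  [-∞, -∞, -∞, 0]
D(4):
  [0, -15, -10, -9]
  [0, 0, 5, 6]
  [-17, -32, 0, 1]
  [-∞, -∞, -∞, 0]
Answer: T*[1][2] = 5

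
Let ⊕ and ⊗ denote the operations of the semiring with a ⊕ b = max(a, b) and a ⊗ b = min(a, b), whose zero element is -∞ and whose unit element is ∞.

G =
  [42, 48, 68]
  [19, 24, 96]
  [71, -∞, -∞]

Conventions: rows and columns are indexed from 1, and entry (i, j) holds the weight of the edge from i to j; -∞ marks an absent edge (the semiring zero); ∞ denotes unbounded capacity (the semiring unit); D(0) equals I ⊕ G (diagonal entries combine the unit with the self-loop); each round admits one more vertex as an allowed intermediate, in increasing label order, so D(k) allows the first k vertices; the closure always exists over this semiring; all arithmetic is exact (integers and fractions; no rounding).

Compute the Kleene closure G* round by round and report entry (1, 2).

D(0):
  [∞, 48, 68]
  [19, ∞, 96]
  [71, -∞, ∞]
D(1):
  [∞, 48, 68]
  [19, ∞, 96]
  [71, 48, ∞]
D(2):
  [∞, 48, 68]
  [19, ∞, 96]
  [71, 48, ∞]
D(3):
  [∞, 48, 68]
  [71, ∞, 96]
  [71, 48, ∞]
Answer: G*[1][2] = 48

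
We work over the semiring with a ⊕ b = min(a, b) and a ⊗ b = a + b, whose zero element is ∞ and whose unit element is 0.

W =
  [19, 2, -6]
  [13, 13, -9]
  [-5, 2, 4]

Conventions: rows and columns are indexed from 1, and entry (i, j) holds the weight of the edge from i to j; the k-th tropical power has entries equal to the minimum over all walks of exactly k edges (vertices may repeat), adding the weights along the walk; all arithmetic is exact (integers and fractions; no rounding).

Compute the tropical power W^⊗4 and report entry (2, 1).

W^⊗2:
  [-11, -4, -7]
  [-14, -7, -5]
  [-1, -3, -11]
W^⊗3:
  [-12, -9, -17]
  [-10, -12, -20]
  [-16, -9, -12]
W^⊗4:
  [-22, -15, -18]
  [-25, -18, -21]
  [-17, -14, -22]
Key observation: the optimum is the walk 2->3->1->3->1, with weight (-9) + (-5) + (-6) + (-5) = -25.
Optimal value attained by: walk 2->3->1->3->1.
Answer: (W^⊗4)[2][1] = -25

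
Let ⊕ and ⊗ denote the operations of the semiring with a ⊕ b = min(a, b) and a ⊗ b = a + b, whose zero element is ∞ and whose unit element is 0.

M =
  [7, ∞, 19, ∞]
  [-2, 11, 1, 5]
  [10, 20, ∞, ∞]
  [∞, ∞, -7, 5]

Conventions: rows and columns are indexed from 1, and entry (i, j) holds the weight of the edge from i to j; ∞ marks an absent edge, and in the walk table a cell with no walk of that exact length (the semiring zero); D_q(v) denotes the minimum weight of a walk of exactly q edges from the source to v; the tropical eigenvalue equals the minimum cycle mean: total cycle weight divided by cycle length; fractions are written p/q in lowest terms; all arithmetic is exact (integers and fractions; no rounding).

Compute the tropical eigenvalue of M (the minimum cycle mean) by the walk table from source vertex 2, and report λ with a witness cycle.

q=0: [∞, 0, ∞, ∞]
q=1: [-2, 11, 1, 5]
q=2: [5, 21, -2, 10]
q=3: [8, 18, 3, 15]
q=4: [13, 23, 8, 20]
Optimal cycle mean attained by: cycle 4->4, total 5, length 1.
Answer: λ = 5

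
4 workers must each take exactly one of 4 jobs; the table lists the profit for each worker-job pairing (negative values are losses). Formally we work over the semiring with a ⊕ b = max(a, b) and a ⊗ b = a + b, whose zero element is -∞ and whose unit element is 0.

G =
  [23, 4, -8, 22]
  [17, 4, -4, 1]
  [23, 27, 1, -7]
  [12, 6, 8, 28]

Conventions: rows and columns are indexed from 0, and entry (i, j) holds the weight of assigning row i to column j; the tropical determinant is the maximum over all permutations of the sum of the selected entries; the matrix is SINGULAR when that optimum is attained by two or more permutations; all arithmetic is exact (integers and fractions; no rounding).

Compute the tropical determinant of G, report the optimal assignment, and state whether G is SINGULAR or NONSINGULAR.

σ = (0, 1, 2, 3): 23 + 4 + 1 + 28 = 56
σ = (0, 1, 3, 2): 23 + 4 + (-7) + 8 = 28
σ = (0, 2, 1, 3): 23 + (-4) + 27 + 28 = 74
σ = (0, 2, 3, 1): 23 + (-4) + (-7) + 6 = 18
σ = (0, 3, 1, 2): 23 + 1 + 27 + 8 = 59
σ = (0, 3, 2, 1): 23 + 1 + 1 + 6 = 31
σ = (1, 0, 2, 3): 4 + 17 + 1 + 28 = 50
σ = (1, 0, 3, 2): 4 + 17 + (-7) + 8 = 22
σ = (1, 2, 0, 3): 4 + (-4) + 23 + 28 = 51
σ = (1, 2, 3, 0): 4 + (-4) + (-7) + 12 = 5
σ = (1, 3, 0, 2): 4 + 1 + 23 + 8 = 36
σ = (1, 3, 2, 0): 4 + 1 + 1 + 12 = 18
σ = (2, 0, 1, 3): (-8) + 17 + 27 + 28 = 64
σ = (2, 0, 3, 1): (-8) + 17 + (-7) + 6 = 8
σ = (2, 1, 0, 3): (-8) + 4 + 23 + 28 = 47
σ = (2, 1, 3, 0): (-8) + 4 + (-7) + 12 = 1
σ = (2, 3, 0, 1): (-8) + 1 + 23 + 6 = 22
σ = (2, 3, 1, 0): (-8) + 1 + 27 + 12 = 32
σ = (3, 0, 1, 2): 22 + 17 + 27 + 8 = 74
σ = (3, 0, 2, 1): 22 + 17 + 1 + 6 = 46
σ = (3, 1, 0, 2): 22 + 4 + 23 + 8 = 57
σ = (3, 1, 2, 0): 22 + 4 + 1 + 12 = 39
σ = (3, 2, 0, 1): 22 + (-4) + 23 + 6 = 47
σ = (3, 2, 1, 0): 22 + (-4) + 27 + 12 = 57
Optimal value attained by: σ = (0, 2, 1, 3).
Answer: det⊕(G) = 74; verdict: SINGULAR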